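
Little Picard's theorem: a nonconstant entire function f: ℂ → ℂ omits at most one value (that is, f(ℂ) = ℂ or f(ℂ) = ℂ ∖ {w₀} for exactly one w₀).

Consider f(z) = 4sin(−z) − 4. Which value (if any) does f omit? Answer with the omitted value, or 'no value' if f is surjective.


Little Picard bounds the complement of f(ℂ) to at most one point.
sin is entire and surjective onto ℂ: for every w ∈ ℂ, sin(ζ) = w has a solution ζ ∈ ℂ (e.g., via the complex inverse arcsin). With ζ = −z this gives z = ζ/(-1). Then 4·sin(−z) takes every value in 4·ℂ = ℂ, and adding -4 is a bijection of ℂ. So f is surjective and omits no value. (Note: only on the real line is sin bounded by [−1, 1].)

Omitted value: no value.


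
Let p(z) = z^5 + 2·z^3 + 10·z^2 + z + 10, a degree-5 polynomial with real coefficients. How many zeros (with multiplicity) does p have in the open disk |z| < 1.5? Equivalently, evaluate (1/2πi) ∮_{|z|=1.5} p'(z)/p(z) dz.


The zeros of p are: -2, (0 + 1i), (0 - 1i), (1 + 2i), (1 - 2i).
Their magnitudes are: 2, 1, 1, 2.236, 2.236.
Zeros with |z| < R = 1.5: (0 + 1i), (0 - 1i).
Count = 2.
By the argument principle, (1/2πi) ∮_{|z|=R} p'(z)/p(z) dz equals exactly this count.

Number of zeros inside |z| < 1.5: 2.


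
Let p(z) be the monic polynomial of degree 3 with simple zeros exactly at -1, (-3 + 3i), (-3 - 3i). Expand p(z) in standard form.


The polynomial is p(z) = ∏_{α ∈ S} (z − α), where S = {-1, (-3 + 3i), (-3 - 3i)}.
Expanding the product yields: p(z) = z^3 + 7·z^2 + 24·z + 18.
Note conjugate pairs combine to real quadratics: (z − (-3+3i))(z − (-3−3i)) = z² + 6z + 18.
The resulting polynomial has degree 3 and real coefficients as required.

p(z) = z^3 + 7·z^2 + 24·z + 18.


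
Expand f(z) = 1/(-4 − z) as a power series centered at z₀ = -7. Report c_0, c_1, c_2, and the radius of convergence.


Let w = z − z₀, so z = z₀ + w.
Then -4 − z = -4 − (z₀ + w) = (-4 − z₀) − w = 3 − w.
f(z) = 1/(3 − w) = (1/(3)) · 1/(1 − w/(3)) = Σ_{n≥0} w^n / (3)^(n+1).
So c_n = 1/(3)^(n+1):
  c_0 = 1/(3)^1 = 1/3.
  c_1 = 1/(3)^2 = 1/9.
  c_2 = 1/(3)^3 = 1/27.
The series is valid for |w/d| < 1, i.e. |z − z₀| < |d|.
Radius of convergence: R = |-4 − z₀| = |3| = 3 (distance from z₀ to the singularity z = -4).

c_0 = 1/3, c_1 = 1/9, c_2 = 1/27; R = 3.


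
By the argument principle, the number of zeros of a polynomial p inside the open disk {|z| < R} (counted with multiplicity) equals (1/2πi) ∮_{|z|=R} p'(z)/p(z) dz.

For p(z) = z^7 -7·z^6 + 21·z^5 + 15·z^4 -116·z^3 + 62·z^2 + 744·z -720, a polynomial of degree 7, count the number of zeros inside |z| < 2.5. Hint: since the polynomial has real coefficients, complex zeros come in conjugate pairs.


The zeros of p are: 1, (-2 + 1i), (-2 - 1i), (2 + 2i), (2 - 2i), (3 + 3i), (3 - 3i).
Their magnitudes are: 1, 2.236, 2.236, 2.828, 2.828, 4.243, 4.243.
Zeros with |z| < R = 2.5: 1, (-2 + 1i), (-2 - 1i).
Count = 3.
By the argument principle, (1/2πi) ∮_{|z|=R} p'(z)/p(z) dz equals exactly this count.

Number of zeros inside |z| < 2.5: 3.


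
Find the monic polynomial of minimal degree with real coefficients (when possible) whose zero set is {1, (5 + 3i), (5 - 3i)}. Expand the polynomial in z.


The polynomial is p(z) = ∏_{α ∈ S} (z − α), where S = {1, (5 + 3i), (5 - 3i)}.
Expanding the product yields: p(z) = z^3 -11·z^2 + 44·z -34.
Note conjugate pairs combine to real quadratics: (z − (5+3i))(z − (5−3i)) = z² − 10z + 34.
The resulting polynomial has degree 3 and real coefficients as required.

p(z) = z^3 -11·z^2 + 44·z -34.


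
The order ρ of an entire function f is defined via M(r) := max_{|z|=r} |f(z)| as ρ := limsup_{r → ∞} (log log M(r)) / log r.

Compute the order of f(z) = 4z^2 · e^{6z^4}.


M(r) = max_{|z|=r} |4|·|z|^2·|e^{6z^4}| = 4·r^2 · e^{6r^4} (the factors attain their maxima compatibly on |z|=r). Then log M(r) = log 4 + 2·log r + 6r^4, dominated by the last term, so log log M(r) ~ 4·log r. The polynomial factor 4z^2 contributes only a log r term and does not affect the order. ρ = 4.
Therefore ρ = 4.

Order ρ = 4.


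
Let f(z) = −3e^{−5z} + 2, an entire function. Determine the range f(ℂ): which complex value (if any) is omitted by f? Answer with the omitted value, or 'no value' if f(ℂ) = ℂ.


Little Picard bounds the complement of f(ℂ) to at most one point.
e^{−5z} is never zero on ℂ, so -3·e^{−5z} takes every value in ℂ ∖ {0}. Adding 2 shifts the range to ℂ ∖ {2}. Thus f omits exactly the value 2.

Omitted value: 2.


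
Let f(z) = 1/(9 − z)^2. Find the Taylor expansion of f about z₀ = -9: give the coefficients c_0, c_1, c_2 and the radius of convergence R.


Let w = z − z₀, so z = z₀ + w.
Then 9 − z = 9 − (z₀ + w) = (9 − z₀) − w = 18 − w.
f(z) = 1/(18 − w)^2 = (1/(18)^2) · (1 − w/(18))^{−2}.
By the binomial series (1−u)^{−2} = Σ_{n≥0} C(n+1, 1) u^n for |u|<1, with u = w/(18):
  c_n = C(n+1, 1) / (18)^(n+2).
  c_0 = 1/(18)^2 = 1/324.
  c_1 = 2/(18)^3 = 1/2916.
  c_2 = 3/(18)^4 = 1/34992.
The series is valid for |w/d| < 1, i.e. |z − z₀| < |d|.
Radius of convergence: R = |9 − z₀| = |18| = 18 (distance from z₀ to the singularity z = 9).

c_0 = 1/324, c_1 = 1/2916, c_2 = 1/34992; R = 18.


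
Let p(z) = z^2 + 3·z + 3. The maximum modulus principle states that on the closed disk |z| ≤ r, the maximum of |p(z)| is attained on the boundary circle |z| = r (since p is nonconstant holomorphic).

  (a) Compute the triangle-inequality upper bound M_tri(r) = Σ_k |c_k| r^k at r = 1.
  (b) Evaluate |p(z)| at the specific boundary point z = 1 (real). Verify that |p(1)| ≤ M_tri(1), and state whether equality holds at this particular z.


Coefficients: c_0 = 3, c_1 = 3, c_2 = 1. Radius r = 1.
Part (a). Triangle bound: M_tri(r) = Σ_k |c_k| r^k
  = |3|·1^0 + |3|·1^1 + |1|·1^2
  = 3 + 3 + 1 = 7.
This bounds M(r) := max_{|z|=r} |p(z)| from above; equality holds iff all terms c_k z^k can be made to align in phase at a single z on |z|=r.
Part (b). At z = 1 (real, on the circle |z| = r):
  p(1) = (3)·1^0 + (3)·1^1 + (1)·1^2 = 7.
  |p(1)| = 7.
Since all nonzero coefficients share the same sign, |p(1)| = 7 = M_tri(1); the triangle bound is attained at z = 1, so in fact M(r) = 7.

M_tri(1) = 7; |p(1)| = 7; equality at z=1: yes.


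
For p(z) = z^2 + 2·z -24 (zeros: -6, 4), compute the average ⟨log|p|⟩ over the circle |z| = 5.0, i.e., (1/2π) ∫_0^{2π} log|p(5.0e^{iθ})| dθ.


Zeros: -6, 4; r = 5.0.
Inside |z| < r: 4. Outside (|z| ≥ r): -6.
p(0) = -24, so log|p(0)| = log(24) = 3.1781.
Apply Jensen: I(r) = log|p(0)| + Σ_k log(r/|z_k|), summed over zeros inside |z| < r.
  log(r/|z_k|) for z_k = 4: log(5.0/4) = 0.2231
  Outside zeros (-6) contribute nothing to the Jensen sum.
Sum over inside zeros: 0.2231.
I(r) = log|p(0)| + (inside sum) = 3.1781 + 0.2231 = 3.4012.
Note: since some zeros are outside |z| ≤ r, the simplified n·log(r) form does NOT apply — only the inside zeros contribute.

I(r) ≈ 3.4012.


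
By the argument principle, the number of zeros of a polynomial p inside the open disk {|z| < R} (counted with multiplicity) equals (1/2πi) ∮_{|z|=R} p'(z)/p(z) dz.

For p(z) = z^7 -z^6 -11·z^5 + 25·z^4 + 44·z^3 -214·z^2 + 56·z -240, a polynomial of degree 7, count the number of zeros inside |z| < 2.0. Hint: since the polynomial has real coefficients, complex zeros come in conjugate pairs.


The zeros of p are: (2 + 2i), (2 - 2i), (0 + 1i), (0 - 1i), (-3 + 1i), (-3 - 1i), 3.
Their magnitudes are: 2.828, 2.828, 1, 1, 3.162, 3.162, 3.
Zeros with |z| < R = 2.0: (0 + 1i), (0 - 1i).
Count = 2.
By the argument principle, (1/2πi) ∮_{|z|=R} p'(z)/p(z) dz equals exactly this count.

Number of zeros inside |z| < 2.0: 2.


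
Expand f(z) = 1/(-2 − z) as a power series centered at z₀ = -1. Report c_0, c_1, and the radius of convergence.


Let w = z − z₀, so z = z₀ + w.
Then -2 − z = -2 − (z₀ + w) = (-2 − z₀) − w = -1 − w.
f(z) = 1/(-1 − w) = (1/(-1)) · 1/(1 − w/(-1)) = Σ_{n≥0} w^n / (-1)^(n+1).
So c_n = 1/(-1)^(n+1):
  c_0 = 1/(-1)^1 = -1.
  c_1 = 1/(-1)^2 = 1.
The series is valid for |w/d| < 1, i.e. |z − z₀| < |d|.
Radius of convergence: R = |-2 − z₀| = |-1| = 1 (distance from z₀ to the singularity z = -2).

c_0 = -1, c_1 = 1; R = 1.


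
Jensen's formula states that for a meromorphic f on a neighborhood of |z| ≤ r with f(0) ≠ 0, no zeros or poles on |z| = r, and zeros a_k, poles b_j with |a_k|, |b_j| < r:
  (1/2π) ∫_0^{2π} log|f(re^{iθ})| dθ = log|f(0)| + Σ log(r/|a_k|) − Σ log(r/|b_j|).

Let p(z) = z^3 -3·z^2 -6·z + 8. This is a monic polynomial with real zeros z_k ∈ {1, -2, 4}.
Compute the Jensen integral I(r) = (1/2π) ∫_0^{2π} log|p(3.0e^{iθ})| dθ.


Zeros: -2, 1, 4; r = 3.0.
Inside |z| < r: -2, 1. Outside (|z| ≥ r): 4.
p(0) = 8, so log|p(0)| = log(8) = 2.0794.
Apply Jensen: I(r) = log|p(0)| + Σ_k log(r/|z_k|), summed over zeros inside |z| < r.
  log(r/|z_k|) for z_k = 1: log(3.0/1) = 1.0986
  log(r/|z_k|) for z_k = -2: log(3.0/2) = 0.4055
  Outside zeros (4) contribute nothing to the Jensen sum.
Sum over inside zeros: 1.5041.
I(r) = log|p(0)| + (inside sum) = 2.0794 + 1.5041 = 3.5835.
Note: since some zeros are outside |z| ≤ r, the simplified n·log(r) form does NOT apply — only the inside zeros contribute.

I(r) ≈ 3.5835.


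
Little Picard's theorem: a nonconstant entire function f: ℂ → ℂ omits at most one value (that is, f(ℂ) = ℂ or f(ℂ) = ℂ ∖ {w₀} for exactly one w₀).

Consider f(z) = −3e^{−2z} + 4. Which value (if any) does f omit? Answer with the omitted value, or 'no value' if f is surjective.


Little Picard bounds the complement of f(ℂ) to at most one point.
e^{−2z} is never zero on ℂ, so -3·e^{−2z} takes every value in ℂ ∖ {0}. Adding 4 shifts the range to ℂ ∖ {4}. Thus f omits exactly the value 4.

Omitted value: 4.


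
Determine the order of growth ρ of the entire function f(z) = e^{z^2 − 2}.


|e^{z^2 − 2}| = e^{Re(1·z^2) + -2} ≤ e^{1|z|^2 + -2} = e^{1r^2 + -2} on |z| = r, so ρ ≤ 2. Choosing z on |z|=r so that 1·z^2 is real positive (always possible by picking arg z appropriately) gives |f(z)| = e^{1r^2 + -2}, matching the bound. The additive constant -2 does not affect log log M(r) ~ 2·log r. Hence ρ = 2.
Therefore ρ = 2.

Order ρ = 2.


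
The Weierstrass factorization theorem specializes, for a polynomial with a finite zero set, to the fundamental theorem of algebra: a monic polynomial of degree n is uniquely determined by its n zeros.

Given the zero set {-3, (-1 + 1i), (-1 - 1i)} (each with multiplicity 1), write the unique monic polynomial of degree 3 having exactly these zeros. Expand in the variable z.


The polynomial is p(z) = ∏_{α ∈ S} (z − α), where S = {-3, (-1 + 1i), (-1 - 1i)}.
Expanding the product yields: p(z) = z^3 + 5·z^2 + 8·z + 6.
Note conjugate pairs combine to real quadratics: (z − (-1+1i))(z − (-1−1i)) = z² + 2z + 2.
The resulting polynomial has degree 3 and real coefficients as required.

p(z) = z^3 + 5·z^2 + 8·z + 6.


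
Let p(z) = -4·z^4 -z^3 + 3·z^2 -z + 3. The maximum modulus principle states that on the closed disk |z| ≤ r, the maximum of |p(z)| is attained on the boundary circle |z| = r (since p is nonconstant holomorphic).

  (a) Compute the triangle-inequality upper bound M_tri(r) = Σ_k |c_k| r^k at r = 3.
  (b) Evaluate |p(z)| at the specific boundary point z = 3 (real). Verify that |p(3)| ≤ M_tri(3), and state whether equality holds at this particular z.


Coefficients: c_0 = 3, c_1 = -1, c_2 = 3, c_3 = -1, c_4 = -4. Radius r = 3.
Part (a). Triangle bound: M_tri(r) = Σ_k |c_k| r^k
  = |3|·3^0 + |-1|·3^1 + |3|·3^2 + |-1|·3^3 + |-4|·3^4
  = 3 + 3 + 27 + 27 + 324 = 384.
This bounds M(r) := max_{|z|=r} |p(z)| from above; equality holds iff all terms c_k z^k can be made to align in phase at a single z on |z|=r.
Part (b). At z = 3 (real, on the circle |z| = r):
  p(3) = (3)·3^0 + (-1)·3^1 + (3)·3^2 + (-1)·3^3 + (-4)·3^4 = -324.
  |p(3)| = 324.
Check: |p(3)| = 324 ≤ 384 = M_tri(3). ✓ Equality does not hold at z = 3 (the coefficients have mixed signs, so the terms do not all align in phase there).

M_tri(3) = 384; |p(3)| = 324; equality at z=3: no.


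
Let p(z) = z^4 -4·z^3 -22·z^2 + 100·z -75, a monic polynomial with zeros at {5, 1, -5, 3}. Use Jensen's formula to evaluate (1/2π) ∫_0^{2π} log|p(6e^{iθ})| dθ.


Zeros: -5, 1, 3, 5; r = 6.
Inside |z| < r: -5, 1, 3, 5. Outside (|z| ≥ r): ∅.
p(0) = -75, so log|p(0)| = log(75) = 4.3175.
Apply Jensen: I(r) = log|p(0)| + Σ_k log(r/|z_k|), summed over zeros inside |z| < r.
  log(r/|z_k|) for z_k = 5: log(6/5) = 0.1823
  log(r/|z_k|) for z_k = 1: log(6/1) = 1.7918
  log(r/|z_k|) for z_k = -5: log(6/5) = 0.1823
  log(r/|z_k|) for z_k = 3: log(6/3) = 0.6931
Sum over inside zeros: 2.8495.
I(r) = log|p(0)| + (inside sum) = 4.3175 + 2.8495 = 7.1670.
Closed form (all zeros inside, monic): I(r) = n·log(r) = 4·log(6) = 7.1670. ✓

I(r) ≈ 7.1670.


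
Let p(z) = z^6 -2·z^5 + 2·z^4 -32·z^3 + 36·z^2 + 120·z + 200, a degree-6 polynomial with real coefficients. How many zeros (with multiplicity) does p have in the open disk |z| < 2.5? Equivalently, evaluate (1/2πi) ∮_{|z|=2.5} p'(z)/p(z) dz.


The zeros of p are: (-1 + 3i), (-1 - 3i), (3 + 1i), (3 - 1i), (-1 + 1i), (-1 - 1i).
Their magnitudes are: 3.162, 3.162, 3.162, 3.162, 1.414, 1.414.
Zeros with |z| < R = 2.5: (-1 + 1i), (-1 - 1i).
Count = 2.
By the argument principle, (1/2πi) ∮_{|z|=R} p'(z)/p(z) dz equals exactly this count.

Number of zeros inside |z| < 2.5: 2.


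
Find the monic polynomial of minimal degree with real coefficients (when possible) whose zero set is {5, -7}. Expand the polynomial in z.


The polynomial is p(z) = ∏_{α ∈ S} (z − α), where S = {5, -7}.
Expanding the product yields: p(z) = z^2 + 2·z -35.
The resulting polynomial has degree 2 and real coefficients as required.

p(z) = z^2 + 2·z -35.


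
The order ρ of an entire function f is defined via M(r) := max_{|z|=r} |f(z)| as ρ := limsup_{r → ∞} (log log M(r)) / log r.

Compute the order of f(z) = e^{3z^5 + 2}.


|e^{3z^5 + 2}| = e^{Re(3·z^5) + 2} ≤ e^{3|z|^5 + 2} = e^{3r^5 + 2} on |z| = r, so ρ ≤ 5. Choosing z on |z|=r so that 3·z^5 is real positive (always possible by picking arg z appropriately) gives |f(z)| = e^{3r^5 + 2}, matching the bound. The additive constant 2 does not affect log log M(r) ~ 5·log r. Hence ρ = 5.
Therefore ρ = 5.

Order ρ = 5.


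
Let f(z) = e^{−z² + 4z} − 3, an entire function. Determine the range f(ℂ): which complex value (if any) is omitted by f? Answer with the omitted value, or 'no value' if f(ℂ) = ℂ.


Little Picard bounds the complement of f(ℂ) to at most one point.
The exponent g(z) = −z² + 4z is a nonconstant polynomial, hence surjective onto ℂ. So e^{g(z)} takes every value in {e^w : w ∈ ℂ} = ℂ ∖ {0}. Adding -3 shifts the range to ℂ ∖ {-3}. f omits exactly -3.

Omitted value: -3.


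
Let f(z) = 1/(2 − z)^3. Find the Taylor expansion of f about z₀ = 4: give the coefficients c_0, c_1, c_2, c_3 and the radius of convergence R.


Let w = z − z₀, so z = z₀ + w.
Then 2 − z = 2 − (z₀ + w) = (2 − z₀) − w = -2 − w.
f(z) = 1/(-2 − w)^3 = (1/(-2)^3) · (1 − w/(-2))^{−3}.
By the binomial series (1−u)^{−3} = Σ_{n≥0} C(n+2, 2) u^n for |u|<1, with u = w/(-2):
  c_n = C(n+2, 2) / (-2)^(n+3).
  c_0 = 1/(-2)^3 = -1/8.
  c_1 = 3/(-2)^4 = 3/16.
  c_2 = 6/(-2)^5 = -3/16.
  c_3 = 10/(-2)^6 = 5/32.
The series is valid for |w/d| < 1, i.e. |z − z₀| < |d|.
Radius of convergence: R = |2 − z₀| = |-2| = 2 (distance from z₀ to the singularity z = 2).

c_0 = -1/8, c_1 = 3/16, c_2 = -3/16, c_3 = 5/32; R = 2.


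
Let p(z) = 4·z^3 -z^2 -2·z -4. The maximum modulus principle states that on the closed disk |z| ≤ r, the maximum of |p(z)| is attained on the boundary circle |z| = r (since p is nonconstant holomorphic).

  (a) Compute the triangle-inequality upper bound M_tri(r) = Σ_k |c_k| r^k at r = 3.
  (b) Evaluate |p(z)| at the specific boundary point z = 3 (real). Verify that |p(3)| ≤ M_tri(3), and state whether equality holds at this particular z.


Coefficients: c_0 = -4, c_1 = -2, c_2 = -1, c_3 = 4. Radius r = 3.
Part (a). Triangle bound: M_tri(r) = Σ_k |c_k| r^k
  = |-4|·3^0 + |-2|·3^1 + |-1|·3^2 + |4|·3^3
  = 4 + 6 + 9 + 108 = 127.
This bounds M(r) := max_{|z|=r} |p(z)| from above; equality holds iff all terms c_k z^k can be made to align in phase at a single z on |z|=r.
Part (b). At z = 3 (real, on the circle |z| = r):
  p(3) = (-4)·3^0 + (-2)·3^1 + (-1)·3^2 + (4)·3^3 = 89.
  |p(3)| = 89.
Check: |p(3)| = 89 ≤ 127 = M_tri(3). ✓ Equality does not hold at z = 3 (the coefficients have mixed signs, so the terms do not all align in phase there).

M_tri(3) = 127; |p(3)| = 89; equality at z=3: no.


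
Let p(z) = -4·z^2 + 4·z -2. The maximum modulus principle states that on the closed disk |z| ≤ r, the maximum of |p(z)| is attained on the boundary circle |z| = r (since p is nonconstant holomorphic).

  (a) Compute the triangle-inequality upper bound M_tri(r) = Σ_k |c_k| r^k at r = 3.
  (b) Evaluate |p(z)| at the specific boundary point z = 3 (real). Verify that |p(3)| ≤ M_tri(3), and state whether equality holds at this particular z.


Coefficients: c_0 = -2, c_1 = 4, c_2 = -4. Radius r = 3.
Part (a). Triangle bound: M_tri(r) = Σ_k |c_k| r^k
  = |-2|·3^0 + |4|·3^1 + |-4|·3^2
  = 2 + 12 + 36 = 50.
This bounds M(r) := max_{|z|=r} |p(z)| from above; equality holds iff all terms c_k z^k can be made to align in phase at a single z on |z|=r.
Part (b). At z = 3 (real, on the circle |z| = r):
  p(3) = (-2)·3^0 + (4)·3^1 + (-4)·3^2 = -26.
  |p(3)| = 26.
Check: |p(3)| = 26 ≤ 50 = M_tri(3). ✓ Equality does not hold at z = 3 (the coefficients have mixed signs, so the terms do not all align in phase there).

M_tri(3) = 50; |p(3)| = 26; equality at z=3: no.


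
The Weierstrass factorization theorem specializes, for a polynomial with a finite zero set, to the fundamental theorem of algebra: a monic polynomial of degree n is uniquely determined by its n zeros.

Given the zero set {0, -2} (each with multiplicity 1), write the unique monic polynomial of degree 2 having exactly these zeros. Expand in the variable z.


The polynomial is p(z) = ∏_{α ∈ S} (z − α), where S = {0, -2}.
Expanding the product yields: p(z) = z^2 + 2·z.
The resulting polynomial has degree 2 and real coefficients as required.

p(z) = z^2 + 2·z.


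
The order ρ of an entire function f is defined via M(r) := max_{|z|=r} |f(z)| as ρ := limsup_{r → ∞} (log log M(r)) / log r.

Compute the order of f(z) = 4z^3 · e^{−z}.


M(r) = max_{|z|=r} |4|·|z|^3·|e^{−z}| = 4·r^3 · e^{1r^1} (the factors attain their maxima compatibly on |z|=r). Then log M(r) = log 4 + 3·log r + 1r^1, dominated by the last term, so log log M(r) ~ 1·log r. The polynomial factor 4z^3 contributes only a log r term and does not affect the order. ρ = 1.
Therefore ρ = 1.

Order ρ = 1.


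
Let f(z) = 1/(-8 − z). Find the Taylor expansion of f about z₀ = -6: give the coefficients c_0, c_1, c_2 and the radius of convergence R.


Let w = z − z₀, so z = z₀ + w.
Then -8 − z = -8 − (z₀ + w) = (-8 − z₀) − w = -2 − w.
f(z) = 1/(-2 − w) = (1/(-2)) · 1/(1 − w/(-2)) = Σ_{n≥0} w^n / (-2)^(n+1).
So c_n = 1/(-2)^(n+1):
  c_0 = 1/(-2)^1 = -1/2.
  c_1 = 1/(-2)^2 = 1/4.
  c_2 = 1/(-2)^3 = -1/8.
The series is valid for |w/d| < 1, i.e. |z − z₀| < |d|.
Radius of convergence: R = |-8 − z₀| = |-2| = 2 (distance from z₀ to the singularity z = -8).

c_0 = -1/2, c_1 = 1/4, c_2 = -1/8; R = 2.


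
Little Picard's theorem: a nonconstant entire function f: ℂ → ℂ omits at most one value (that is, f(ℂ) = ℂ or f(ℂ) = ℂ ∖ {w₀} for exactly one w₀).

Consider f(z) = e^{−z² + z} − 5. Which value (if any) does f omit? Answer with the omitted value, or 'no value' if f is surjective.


Little Picard bounds the complement of f(ℂ) to at most one point.
The exponent g(z) = −z² + z is a nonconstant polynomial, hence surjective onto ℂ. So e^{g(z)} takes every value in {e^w : w ∈ ℂ} = ℂ ∖ {0}. Adding -5 shifts the range to ℂ ∖ {-5}. f omits exactly -5.

Omitted value: -5.


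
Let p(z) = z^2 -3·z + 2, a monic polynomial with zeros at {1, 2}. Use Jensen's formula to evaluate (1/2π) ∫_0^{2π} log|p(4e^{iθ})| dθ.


Zeros: 1, 2; r = 4.
Inside |z| < r: 1, 2. Outside (|z| ≥ r): ∅.
p(0) = 2, so log|p(0)| = log(2) = 0.6931.
Apply Jensen: I(r) = log|p(0)| + Σ_k log(r/|z_k|), summed over zeros inside |z| < r.
  log(r/|z_k|) for z_k = 1: log(4/1) = 1.3863
  log(r/|z_k|) for z_k = 2: log(4/2) = 0.6931
Sum over inside zeros: 2.0794.
I(r) = log|p(0)| + (inside sum) = 0.6931 + 2.0794 = 2.7726.
Closed form (all zeros inside, monic): I(r) = n·log(r) = 2·log(4) = 2.7726. ✓

I(r) ≈ 2.7726.


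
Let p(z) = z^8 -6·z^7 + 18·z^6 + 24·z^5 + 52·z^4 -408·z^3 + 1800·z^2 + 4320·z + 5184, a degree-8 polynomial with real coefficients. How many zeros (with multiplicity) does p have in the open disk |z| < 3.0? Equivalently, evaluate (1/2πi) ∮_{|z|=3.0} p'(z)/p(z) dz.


The zeros of p are: (3 + 3i), (3 - 3i), (-1 + 1i), (-1 - 1i), (-2 + 2i), (-2 - 2i), (3 + 3i), (3 - 3i).
Their magnitudes are: 4.243, 4.243, 1.414, 1.414, 2.828, 2.828, 4.243, 4.243.
Zeros with |z| < R = 3.0: (-1 + 1i), (-1 - 1i), (-2 + 2i), (-2 - 2i).
Count = 4.
By the argument principle, (1/2πi) ∮_{|z|=R} p'(z)/p(z) dz equals exactly this count.

Number of zeros inside |z| < 3.0: 4.


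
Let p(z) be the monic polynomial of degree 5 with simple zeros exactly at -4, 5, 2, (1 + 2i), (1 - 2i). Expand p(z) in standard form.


The polynomial is p(z) = ∏_{α ∈ S} (z − α), where S = {-4, 5, 2, (1 + 2i), (1 - 2i)}.
Expanding the product yields: p(z) = z^5 -5·z^4 -7·z^3 + 61·z^2 -170·z + 200.
Note conjugate pairs combine to real quadratics: (z − (1+2i))(z − (1−2i)) = z² − 2z + 5.
The resulting polynomial has degree 5 and real coefficients as required.

p(z) = z^5 -5·z^4 -7·z^3 + 61·z^2 -170·z + 200.


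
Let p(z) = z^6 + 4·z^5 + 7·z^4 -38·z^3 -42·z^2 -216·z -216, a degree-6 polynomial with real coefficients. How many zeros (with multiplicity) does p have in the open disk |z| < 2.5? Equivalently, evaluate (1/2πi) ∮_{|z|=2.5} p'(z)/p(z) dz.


The zeros of p are: (-3 + 3i), (-3 - 3i), (0 + 2i), (0 - 2i), -1, 3.
Their magnitudes are: 4.243, 4.243, 2, 2, 1, 3.
Zeros with |z| < R = 2.5: (0 + 2i), (0 - 2i), -1.
Count = 3.
By the argument principle, (1/2πi) ∮_{|z|=R} p'(z)/p(z) dz equals exactly this count.

Number of zeros inside |z| < 2.5: 3.


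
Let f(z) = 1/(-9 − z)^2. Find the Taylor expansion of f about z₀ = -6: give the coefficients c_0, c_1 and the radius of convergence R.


Let w = z − z₀, so z = z₀ + w.
Then -9 − z = -9 − (z₀ + w) = (-9 − z₀) − w = -3 − w.
f(z) = 1/(-3 − w)^2 = (1/(-3)^2) · (1 − w/(-3))^{−2}.
By the binomial series (1−u)^{−2} = Σ_{n≥0} C(n+1, 1) u^n for |u|<1, with u = w/(-3):
  c_n = C(n+1, 1) / (-3)^(n+2).
  c_0 = 1/(-3)^2 = 1/9.
  c_1 = 2/(-3)^3 = -2/27.
The series is valid for |w/d| < 1, i.e. |z − z₀| < |d|.
Radius of convergence: R = |-9 − z₀| = |-3| = 3 (distance from z₀ to the singularity z = -9).

c_0 = 1/9, c_1 = -2/27; R = 3.


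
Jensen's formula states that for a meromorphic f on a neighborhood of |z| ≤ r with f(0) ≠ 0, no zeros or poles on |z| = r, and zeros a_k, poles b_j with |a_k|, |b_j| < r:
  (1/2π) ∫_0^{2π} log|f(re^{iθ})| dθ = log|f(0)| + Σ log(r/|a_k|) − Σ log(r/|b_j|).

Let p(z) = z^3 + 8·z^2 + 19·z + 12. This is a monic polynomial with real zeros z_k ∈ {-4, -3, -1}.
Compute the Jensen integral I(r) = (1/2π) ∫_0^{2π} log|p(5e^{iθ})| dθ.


Zeros: -4, -3, -1; r = 5.
Inside |z| < r: -4, -3, -1. Outside (|z| ≥ r): ∅.
p(0) = 12, so log|p(0)| = log(12) = 2.4849.
Apply Jensen: I(r) = log|p(0)| + Σ_k log(r/|z_k|), summed over zeros inside |z| < r.
  log(r/|z_k|) for z_k = -4: log(5/4) = 0.2231
  log(r/|z_k|) for z_k = -3: log(5/3) = 0.5108
  log(r/|z_k|) for z_k = -1: log(5/1) = 1.6094
Sum over inside zeros: 2.3434.
I(r) = log|p(0)| + (inside sum) = 2.4849 + 2.3434 = 4.8283.
Closed form (all zeros inside, monic): I(r) = n·log(r) = 3·log(5) = 4.8283. ✓

I(r) ≈ 4.8283.


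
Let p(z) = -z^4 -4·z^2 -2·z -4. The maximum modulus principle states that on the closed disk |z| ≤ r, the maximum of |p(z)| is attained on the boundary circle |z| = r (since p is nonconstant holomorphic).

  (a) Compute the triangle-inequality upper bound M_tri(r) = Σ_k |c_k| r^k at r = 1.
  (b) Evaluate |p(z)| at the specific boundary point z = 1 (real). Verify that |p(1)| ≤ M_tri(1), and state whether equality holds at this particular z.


Coefficients: c_0 = -4, c_1 = -2, c_2 = -4, c_3 = 0, c_4 = -1. Radius r = 1.
Part (a). Triangle bound: M_tri(r) = Σ_k |c_k| r^k
  = |-4|·1^0 + |-2|·1^1 + |-4|·1^2 + |0|·1^3 + |-1|·1^4
  = 4 + 2 + 4 + 0 + 1 = 11.
This bounds M(r) := max_{|z|=r} |p(z)| from above; equality holds iff all terms c_k z^k can be made to align in phase at a single z on |z|=r.
Part (b). At z = 1 (real, on the circle |z| = r):
  p(1) = (-4)·1^0 + (-2)·1^1 + (-4)·1^2 + (0)·1^3 + (-1)·1^4 = -11.
  |p(1)| = 11.
Since all nonzero coefficients share the same sign, |p(1)| = 11 = M_tri(1); the triangle bound is attained at z = 1, so in fact M(r) = 11.

M_tri(1) = 11; |p(1)| = 11; equality at z=1: yes.


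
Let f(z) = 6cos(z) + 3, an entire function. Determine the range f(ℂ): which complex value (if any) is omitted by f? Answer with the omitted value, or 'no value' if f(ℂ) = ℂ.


Little Picard bounds the complement of f(ℂ) to at most one point.
cos is entire and surjective onto ℂ: for every w ∈ ℂ, cos(ζ) = w has a solution ζ ∈ ℂ (e.g., via the complex inverse arccos). With ζ = z this gives z = ζ/(1). Then 6·cos(z) takes every value in 6·ℂ = ℂ, and adding 3 is a bijection of ℂ. So f is surjective and omits no value. (Note: only on the real line is cos bounded by [−1, 1].)

Omitted value: no value.


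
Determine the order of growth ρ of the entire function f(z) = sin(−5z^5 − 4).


Write sin(w) = (e^{iw} ± e^{−iw})/(2 or 2i), so |sin(w)| ≤ e^{|w|}. With w = −5z^5 − 4, |w| ≤ 5r^5 + 4 on |z|=r, giving M(r) ≤ e^{5r^5 + 4} and ρ ≤ 5. For the lower bound, choose z on |z|=r with -5z^5 purely imaginary of modulus 5r^5; then |sin(−5z^5 − 4)| grows like e^{5r^5}/2, so ρ ≥ 5. Hence ρ = 5.
Therefore ρ = 5.

Order ρ = 5.


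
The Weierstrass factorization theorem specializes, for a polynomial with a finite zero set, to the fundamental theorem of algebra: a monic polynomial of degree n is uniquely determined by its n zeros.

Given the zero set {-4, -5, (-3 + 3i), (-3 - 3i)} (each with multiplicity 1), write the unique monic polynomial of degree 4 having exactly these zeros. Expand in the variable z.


The polynomial is p(z) = ∏_{α ∈ S} (z − α), where S = {-4, -5, (-3 + 3i), (-3 - 3i)}.
Expanding the product yields: p(z) = z^4 + 15·z^3 + 92·z^2 + 282·z + 360.
Note conjugate pairs combine to real quadratics: (z − (-3+3i))(z − (-3−3i)) = z² + 6z + 18.
The resulting polynomial has degree 4 and real coefficients as required.

p(z) = z^4 + 15·z^3 + 92·z^2 + 282·z + 360.


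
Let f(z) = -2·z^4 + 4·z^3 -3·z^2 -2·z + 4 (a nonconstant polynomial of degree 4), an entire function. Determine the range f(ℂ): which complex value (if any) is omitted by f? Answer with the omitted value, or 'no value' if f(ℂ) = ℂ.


Little Picard bounds the complement of f(ℂ) to at most one point.
For every w ∈ ℂ, the equation p(z) − w = 0 is a nonconstant polynomial in z and hence has at least one root by the fundamental theorem of algebra. So p is surjective onto ℂ, omitting no value.

Omitted value: no value.


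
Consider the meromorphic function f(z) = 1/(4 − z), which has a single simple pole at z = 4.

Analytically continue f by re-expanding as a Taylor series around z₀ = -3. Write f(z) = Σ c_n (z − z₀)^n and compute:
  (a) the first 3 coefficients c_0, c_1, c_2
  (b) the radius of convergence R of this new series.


Let w = z − z₀, so z = z₀ + w.
Then 4 − z = 4 − (z₀ + w) = (4 − z₀) − w = 7 − w.
f(z) = 1/(7 − w) = (1/(7)) · 1/(1 − w/(7)) = Σ_{n≥0} w^n / (7)^(n+1).
So c_n = 1/(7)^(n+1):
  c_0 = 1/(7)^1 = 1/7.
  c_1 = 1/(7)^2 = 1/49.
  c_2 = 1/(7)^3 = 1/343.
The series is valid for |w/d| < 1, i.e. |z − z₀| < |d|.
Radius of convergence: R = |4 − z₀| = |7| = 7 (distance from z₀ to the singularity z = 4).

c_0 = 1/7, c_1 = 1/49, c_2 = 1/343; R = 7.


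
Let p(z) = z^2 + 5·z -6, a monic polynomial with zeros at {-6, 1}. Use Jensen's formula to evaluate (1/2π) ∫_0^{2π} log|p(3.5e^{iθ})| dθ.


Zeros: -6, 1; r = 3.5.
Inside |z| < r: 1. Outside (|z| ≥ r): -6.
p(0) = -6, so log|p(0)| = log(6) = 1.7918.
Apply Jensen: I(r) = log|p(0)| + Σ_k log(r/|z_k|), summed over zeros inside |z| < r.
  log(r/|z_k|) for z_k = 1: log(3.5/1) = 1.2528
  Outside zeros (-6) contribute nothing to the Jensen sum.
Sum over inside zeros: 1.2528.
I(r) = log|p(0)| + (inside sum) = 1.7918 + 1.2528 = 3.0445.
Note: since some zeros are outside |z| ≤ r, the simplified n·log(r) form does NOT apply — only the inside zeros contribute.

I(r) ≈ 3.0445.


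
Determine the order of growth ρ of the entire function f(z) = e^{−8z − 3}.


|e^{−8z − 3}| = e^{Re(-8·z) + -3} ≤ e^{8|z|^1 + -3} = e^{8r^1 + -3} on |z| = r, so ρ ≤ 1. Choosing z on |z|=r so that -8·z is real positive (always possible by picking arg z appropriately) gives |f(z)| = e^{8r^1 + -3}, matching the bound. The additive constant -3 does not affect log log M(r) ~ 1·log r. Hence ρ = 1.
Therefore ρ = 1.

Order ρ = 1.


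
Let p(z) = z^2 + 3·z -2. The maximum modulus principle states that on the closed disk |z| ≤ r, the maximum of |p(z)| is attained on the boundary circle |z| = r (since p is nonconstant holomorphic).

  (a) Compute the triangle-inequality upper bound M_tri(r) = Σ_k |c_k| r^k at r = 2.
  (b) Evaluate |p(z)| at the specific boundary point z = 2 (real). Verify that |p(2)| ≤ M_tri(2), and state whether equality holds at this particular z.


Coefficients: c_0 = -2, c_1 = 3, c_2 = 1. Radius r = 2.
Part (a). Triangle bound: M_tri(r) = Σ_k |c_k| r^k
  = |-2|·2^0 + |3|·2^1 + |1|·2^2
  = 2 + 6 + 4 = 12.
This bounds M(r) := max_{|z|=r} |p(z)| from above; equality holds iff all terms c_k z^k can be made to align in phase at a single z on |z|=r.
Part (b). At z = 2 (real, on the circle |z| = r):
  p(2) = (-2)·2^0 + (3)·2^1 + (1)·2^2 = 8.
  |p(2)| = 8.
Check: |p(2)| = 8 ≤ 12 = M_tri(2). ✓ Equality does not hold at z = 2 (the coefficients have mixed signs, so the terms do not all align in phase there).

M_tri(2) = 12; |p(2)| = 8; equality at z=2: no.


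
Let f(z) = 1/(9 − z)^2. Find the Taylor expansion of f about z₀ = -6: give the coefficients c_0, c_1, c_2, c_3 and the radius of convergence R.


Let w = z − z₀, so z = z₀ + w.
Then 9 − z = 9 − (z₀ + w) = (9 − z₀) − w = 15 − w.
f(z) = 1/(15 − w)^2 = (1/(15)^2) · (1 − w/(15))^{−2}.
By the binomial series (1−u)^{−2} = Σ_{n≥0} C(n+1, 1) u^n for |u|<1, with u = w/(15):
  c_n = C(n+1, 1) / (15)^(n+2).
  c_0 = 1/(15)^2 = 1/225.
  c_1 = 2/(15)^3 = 2/3375.
  c_2 = 3/(15)^4 = 1/16875.
  c_3 = 4/(15)^5 = 4/759375.
The series is valid for |w/d| < 1, i.e. |z − z₀| < |d|.
Radius of convergence: R = |9 − z₀| = |15| = 15 (distance from z₀ to the singularity z = 9).

c_0 = 1/225, c_1 = 2/3375, c_2 = 1/16875, c_3 = 4/759375; R = 15.


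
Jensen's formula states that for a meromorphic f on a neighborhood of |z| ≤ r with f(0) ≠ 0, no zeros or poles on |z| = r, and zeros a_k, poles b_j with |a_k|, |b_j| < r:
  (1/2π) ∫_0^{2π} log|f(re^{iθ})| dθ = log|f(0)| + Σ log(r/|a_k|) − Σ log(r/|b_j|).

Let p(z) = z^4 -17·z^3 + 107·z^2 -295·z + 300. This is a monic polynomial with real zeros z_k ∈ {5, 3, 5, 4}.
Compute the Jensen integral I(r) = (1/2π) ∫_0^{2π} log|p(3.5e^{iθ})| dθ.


Zeros: 3, 4, 5, 5; r = 3.5.
Inside |z| < r: 3. Outside (|z| ≥ r): 4, 5, 5.
p(0) = 300, so log|p(0)| = log(300) = 5.7038.
Apply Jensen: I(r) = log|p(0)| + Σ_k log(r/|z_k|), summed over zeros inside |z| < r.
  log(r/|z_k|) for z_k = 3: log(3.5/3) = 0.1542
  Outside zeros (4, 5, 5) contribute nothing to the Jensen sum.
Sum over inside zeros: 0.1542.
I(r) = log|p(0)| + (inside sum) = 5.7038 + 0.1542 = 5.8579.
Note: since some zeros are outside |z| ≤ r, the simplified n·log(r) form does NOT apply — only the inside zeros contribute.

I(r) ≈ 5.8579.


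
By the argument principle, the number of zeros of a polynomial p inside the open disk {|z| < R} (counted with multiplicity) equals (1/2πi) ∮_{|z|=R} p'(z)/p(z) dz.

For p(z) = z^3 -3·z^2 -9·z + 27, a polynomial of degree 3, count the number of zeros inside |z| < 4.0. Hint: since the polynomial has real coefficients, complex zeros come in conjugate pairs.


The zeros of p are: 3, -3, 3.
Their magnitudes are: 3, 3, 3.
Zeros with |z| < R = 4.0: 3, -3, 3.
Count = 3.
By the argument principle, (1/2πi) ∮_{|z|=R} p'(z)/p(z) dz equals exactly this count.

Number of zeros inside |z| < 4.0: 3.


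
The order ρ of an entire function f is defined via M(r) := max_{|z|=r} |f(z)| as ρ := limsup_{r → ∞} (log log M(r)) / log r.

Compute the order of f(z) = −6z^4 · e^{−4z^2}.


M(r) = max_{|z|=r} |-6|·|z|^4·|e^{−4z^2}| = 6·r^4 · e^{4r^2} (the factors attain their maxima compatibly on |z|=r). Then log M(r) = log 6 + 4·log r + 4r^2, dominated by the last term, so log log M(r) ~ 2·log r. The polynomial factor -6z^4 contributes only a log r term and does not affect the order. ρ = 2.
Therefore ρ = 2.

Order ρ = 2.


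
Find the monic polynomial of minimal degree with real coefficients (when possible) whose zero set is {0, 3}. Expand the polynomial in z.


The polynomial is p(z) = ∏_{α ∈ S} (z − α), where S = {0, 3}.
Expanding the product yields: p(z) = z^2 -3·z.
The resulting polynomial has degree 2 and real coefficients as required.

p(z) = z^2 -3·z.


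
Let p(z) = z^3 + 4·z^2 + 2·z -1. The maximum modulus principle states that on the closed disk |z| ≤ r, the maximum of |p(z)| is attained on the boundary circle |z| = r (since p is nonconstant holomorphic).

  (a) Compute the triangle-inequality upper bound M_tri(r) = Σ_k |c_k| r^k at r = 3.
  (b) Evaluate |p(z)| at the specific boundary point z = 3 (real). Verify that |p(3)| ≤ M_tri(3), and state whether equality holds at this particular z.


Coefficients: c_0 = -1, c_1 = 2, c_2 = 4, c_3 = 1. Radius r = 3.
Part (a). Triangle bound: M_tri(r) = Σ_k |c_k| r^k
  = |-1|·3^0 + |2|·3^1 + |4|·3^2 + |1|·3^3
  = 1 + 6 + 36 + 27 = 70.
This bounds M(r) := max_{|z|=r} |p(z)| from above; equality holds iff all terms c_k z^k can be made to align in phase at a single z on |z|=r.
Part (b). At z = 3 (real, on the circle |z| = r):
  p(3) = (-1)·3^0 + (2)·3^1 + (4)·3^2 + (1)·3^3 = 68.
  |p(3)| = 68.
Check: |p(3)| = 68 ≤ 70 = M_tri(3). ✓ Equality does not hold at z = 3 (the coefficients have mixed signs, so the terms do not all align in phase there).

M_tri(3) = 70; |p(3)| = 68; equality at z=3: no.


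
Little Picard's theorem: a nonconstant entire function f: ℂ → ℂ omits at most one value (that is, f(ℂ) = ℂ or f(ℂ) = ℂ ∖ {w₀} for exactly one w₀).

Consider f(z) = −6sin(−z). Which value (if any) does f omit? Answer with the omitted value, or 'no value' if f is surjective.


Little Picard bounds the complement of f(ℂ) to at most one point.
sin is entire and surjective onto ℂ: for every w ∈ ℂ, sin(ζ) = w has a solution ζ ∈ ℂ (e.g., via the complex inverse arcsin). With ζ = −z this gives z = ζ/(-1). Then -6·sin(−z) takes every value in -6·ℂ = ℂ, and adding 0 is a bijection of ℂ. So f is surjective and omits no value. (Note: only on the real line is sin bounded by [−1, 1].)

Omitted value: no value.


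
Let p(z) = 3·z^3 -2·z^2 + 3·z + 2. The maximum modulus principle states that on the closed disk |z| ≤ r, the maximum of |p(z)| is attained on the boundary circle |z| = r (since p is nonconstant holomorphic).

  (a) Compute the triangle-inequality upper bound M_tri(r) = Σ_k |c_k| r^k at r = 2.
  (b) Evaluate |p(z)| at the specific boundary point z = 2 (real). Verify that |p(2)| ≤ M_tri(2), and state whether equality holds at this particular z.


Coefficients: c_0 = 2, c_1 = 3, c_2 = -2, c_3 = 3. Radius r = 2.
Part (a). Triangle bound: M_tri(r) = Σ_k |c_k| r^k
  = |2|·2^0 + |3|·2^1 + |-2|·2^2 + |3|·2^3
  = 2 + 6 + 8 + 24 = 40.
This bounds M(r) := max_{|z|=r} |p(z)| from above; equality holds iff all terms c_k z^k can be made to align in phase at a single z on |z|=r.
Part (b). At z = 2 (real, on the circle |z| = r):
  p(2) = (2)·2^0 + (3)·2^1 + (-2)·2^2 + (3)·2^3 = 24.
  |p(2)| = 24.
Check: |p(2)| = 24 ≤ 40 = M_tri(2). ✓ Equality does not hold at z = 2 (the coefficients have mixed signs, so the terms do not all align in phase there).

M_tri(2) = 40; |p(2)| = 24; equality at z=2: no.


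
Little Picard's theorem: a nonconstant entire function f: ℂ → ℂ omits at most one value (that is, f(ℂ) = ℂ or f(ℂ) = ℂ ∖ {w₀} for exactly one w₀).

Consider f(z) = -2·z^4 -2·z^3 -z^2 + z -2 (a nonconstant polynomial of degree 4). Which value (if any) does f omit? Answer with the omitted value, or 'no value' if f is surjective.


Little Picard bounds the complement of f(ℂ) to at most one point.
For every w ∈ ℂ, the equation p(z) − w = 0 is a nonconstant polynomial in z and hence has at least one root by the fundamental theorem of algebra. So p is surjective onto ℂ, omitting no value.

Omitted value: no value.


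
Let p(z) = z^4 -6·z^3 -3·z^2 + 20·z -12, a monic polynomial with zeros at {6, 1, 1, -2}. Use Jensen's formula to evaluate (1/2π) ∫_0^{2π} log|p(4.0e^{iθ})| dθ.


Zeros: -2, 1, 1, 6; r = 4.0.
Inside |z| < r: -2, 1, 1. Outside (|z| ≥ r): 6.
p(0) = -12, so log|p(0)| = log(12) = 2.4849.
Apply Jensen: I(r) = log|p(0)| + Σ_k log(r/|z_k|), summed over zeros inside |z| < r.
  log(r/|z_k|) for z_k = 1: log(4.0/1) = 1.3863
  log(r/|z_k|) for z_k = 1: log(4.0/1) = 1.3863
  log(r/|z_k|) for z_k = -2: log(4.0/2) = 0.6931
  Outside zeros (6) contribute nothing to the Jensen sum.
Sum over inside zeros: 3.4657.
I(r) = log|p(0)| + (inside sum) = 2.4849 + 3.4657 = 5.9506.
Note: since some zeros are outside |z| ≤ r, the simplified n·log(r) form does NOT apply — only the inside zeros contribute.

I(r) ≈ 5.9506.


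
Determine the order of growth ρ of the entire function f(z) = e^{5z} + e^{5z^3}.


Each summand is entire of order 1 and 3 respectively (as in the single-exponential case). The order of a sum is at most the max of the orders, so ρ ≤ 3. For the lower bound: on |z|=r choose arg z so that 5z^3 is real positive; then |e^{5z^3}| = e^{5r^3} while |e^{5z}| ≤ e^{5r^1} = o(e^{5r^3}). So |f| ≥ e^{5r^3}(1 − o(1)) and ρ ≥ 3. Hence ρ = max(1, 3) = 3.
Therefore ρ = 3.

Order ρ = 3.


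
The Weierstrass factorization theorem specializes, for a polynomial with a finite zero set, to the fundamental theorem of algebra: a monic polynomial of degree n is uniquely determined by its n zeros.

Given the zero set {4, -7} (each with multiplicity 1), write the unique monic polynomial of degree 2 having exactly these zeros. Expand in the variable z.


The polynomial is p(z) = ∏_{α ∈ S} (z − α), where S = {4, -7}.
Expanding the product yields: p(z) = z^2 + 3·z -28.
The resulting polynomial has degree 2 and real coefficients as required.

p(z) = z^2 + 3·z -28.


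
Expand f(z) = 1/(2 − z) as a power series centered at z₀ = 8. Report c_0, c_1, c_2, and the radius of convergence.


Let w = z − z₀, so z = z₀ + w.
Then 2 − z = 2 − (z₀ + w) = (2 − z₀) − w = -6 − w.
f(z) = 1/(-6 − w) = (1/(-6)) · 1/(1 − w/(-6)) = Σ_{n≥0} w^n / (-6)^(n+1).
So c_n = 1/(-6)^(n+1):
  c_0 = 1/(-6)^1 = -1/6.
  c_1 = 1/(-6)^2 = 1/36.
  c_2 = 1/(-6)^3 = -1/216.
The series is valid for |w/d| < 1, i.e. |z − z₀| < |d|.
Radius of convergence: R = |2 − z₀| = |-6| = 6 (distance from z₀ to the singularity z = 2).

c_0 = -1/6, c_1 = 1/36, c_2 = -1/216; R = 6.
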